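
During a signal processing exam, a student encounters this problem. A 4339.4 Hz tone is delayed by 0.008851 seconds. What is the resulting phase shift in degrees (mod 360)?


Phase shift from frequency and time delay:
phi = 360 * f * t_delay
    = 360 * 4339.4 * 0.008851
    = 13826.89 degrees
    mod 360 = 146.89 degrees

146.89 degrees


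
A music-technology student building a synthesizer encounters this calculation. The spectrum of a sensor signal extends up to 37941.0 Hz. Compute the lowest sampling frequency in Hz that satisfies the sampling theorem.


The Nyquist rate is twice the maximum frequency component.
fs_min = 2 * fmax
      = 2 * 37941.0
      = 75882.0 Hz

75882.0


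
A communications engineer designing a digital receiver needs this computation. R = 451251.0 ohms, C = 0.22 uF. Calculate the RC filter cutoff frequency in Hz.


Cutoff frequency of a first-order RC filter:
fc = 1 / (2 * pi * R * C)
C = 0.22 uF = 2.2e-07 F
fc = 1 / (2 * pi * 451251.0 * 2.2e-07)
   = 1 / 0.62376460367102
   = 1.603169 Hz

1.603169 Hz


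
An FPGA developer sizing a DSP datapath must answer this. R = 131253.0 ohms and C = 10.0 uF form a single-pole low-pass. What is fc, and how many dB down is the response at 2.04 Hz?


Step 1 — cutoff frequency:
fc = 1 / (2*pi*R*C)
C = 10.0 uF = 1e-05 F
fc = 1 / (2*pi*131253.0*1e-05)
   = 0.121258 Hz

Step 2 — magnitude at f = 2.04 Hz:
|H(f)| = 1 / sqrt(1 + (f/fc)^2)
f/fc = 2.04 / 0.121258 = 16.823632
|H| = 1 / sqrt(1 + 283.034594) = 0.0593355
|H|_dB = 20*log10(0.0593355) = -24.53 dB

fc = 0.121258 Hz; |H(2.04 Hz)| = -24.53 dB


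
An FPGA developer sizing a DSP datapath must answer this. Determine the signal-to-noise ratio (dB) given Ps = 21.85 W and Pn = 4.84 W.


SNR in decibels:
SNR = 10 * log10(Ps / Pn)
    = 10 * log10(21.85 / 4.84)
    = 10 * log10(4.5145)
    = 10 * 0.6546
    = 6.55 dB

6.55 dB


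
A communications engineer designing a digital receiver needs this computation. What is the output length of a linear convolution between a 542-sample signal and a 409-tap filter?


Linear convolution output length:
L = N + M - 1
  = 542 + 409 - 1
  = 950 samples

950


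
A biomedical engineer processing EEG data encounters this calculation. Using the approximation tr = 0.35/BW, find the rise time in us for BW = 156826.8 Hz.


Rise time from bandwidth relationship:
tr = 0.35 / BW
   = 0.35 / 156826.8
   = 2.231761408e-06 s
   = 2.2318 us

2.2318 us


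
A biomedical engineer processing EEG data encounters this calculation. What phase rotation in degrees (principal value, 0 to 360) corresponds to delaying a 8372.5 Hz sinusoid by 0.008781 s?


Phase shift from frequency and time delay:
phi = 360 * f * t_delay
    = 360 * 8372.5 * 0.008781
    = 26466.81 degrees
    mod 360 = 186.81 degrees

186.81 degrees


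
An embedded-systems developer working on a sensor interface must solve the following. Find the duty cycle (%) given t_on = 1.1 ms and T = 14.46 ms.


Duty cycle as a percentage:
DC = (t_on / T) * 100
   = (1.1 / 14.46) * 100
   = 0.076072 * 100
   = 7.61 %

7.61 %


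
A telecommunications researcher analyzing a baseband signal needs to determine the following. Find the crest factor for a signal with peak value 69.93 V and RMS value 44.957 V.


Crest factor is the ratio of peak to RMS:
CF = V_peak / V_rms
   = 69.93 / 44.957
   = 1.5555

1.5555


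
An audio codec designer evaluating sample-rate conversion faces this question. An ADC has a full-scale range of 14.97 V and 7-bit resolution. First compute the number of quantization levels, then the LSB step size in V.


Step 1 — number of quantization levels:
L = 2^N = 2^7 = 128

Step 2 — LSB step size:
delta = Vfs / L
      = 14.97 / 128
      = 0.11695313 V

Levels = 128; step size = 0.11695313 V


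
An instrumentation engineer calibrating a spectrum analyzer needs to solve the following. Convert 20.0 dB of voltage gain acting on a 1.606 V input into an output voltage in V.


Output voltage from dB gain:
V_out = V_in * 10^(gain_dB / 20)
      = 1.606 * 10^(20.0 / 20)
      = 1.606 * 10.0
      = 16.06 V

16.06 V


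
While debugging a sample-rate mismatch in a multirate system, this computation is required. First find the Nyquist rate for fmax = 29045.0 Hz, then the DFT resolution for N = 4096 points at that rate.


Step 1 — Nyquist sampling rate:
fs = 2 * fmax = 2 * 29045.0 = 58090.0 Hz

Step 2 — DFT bin spacing:
df = fs / N = 58090.0 / 4096 = 14.1821 Hz

14.1821 Hz


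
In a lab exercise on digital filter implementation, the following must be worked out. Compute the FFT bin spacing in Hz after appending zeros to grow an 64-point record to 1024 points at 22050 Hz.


Frequency resolution after zero-padding:
N_padded = 64 * 16 = 1024
df = fs / N_padded
   = 22050 / 1024
   = 21.5332 Hz

21.5332 Hz


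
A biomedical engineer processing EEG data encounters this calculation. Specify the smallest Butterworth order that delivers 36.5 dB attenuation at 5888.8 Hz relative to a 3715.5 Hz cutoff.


Butterworth filter order formula:
n = log10(10^(A/10) - 1) / (2 * log10(f_stop/f_pass))
10^(36.5/10) - 1 = 4465.8359
f_stop/f_pass = 5888.8 / 3715.5 = 1.5849
n = 9.1243 -> ceil = 10

10


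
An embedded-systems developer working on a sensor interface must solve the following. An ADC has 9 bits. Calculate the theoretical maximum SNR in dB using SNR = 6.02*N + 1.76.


Theoretical SNR for a full-scale sinusoid:
SNR = 6.02 * N + 1.76
    = 6.02 * 9 + 1.76
    = 54.18 + 1.76
    = 55.94 dB

55.94 dB


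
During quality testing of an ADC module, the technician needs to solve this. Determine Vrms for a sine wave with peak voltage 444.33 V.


RMS voltage for a sinusoidal waveform:
V_rms = V_peak / sqrt(2)
      = 444.33 / 1.414214
      = 314.189 V

314.189 V


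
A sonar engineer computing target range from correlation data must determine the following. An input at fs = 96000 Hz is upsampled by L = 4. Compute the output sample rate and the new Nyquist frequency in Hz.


Step 1 — output sample rate after interpolation by L:
fs_out = L * fs_in = 4 * 96000 = 384000 Hz

Step 2 — Nyquist frequency of the output stream:
f_Nyq = fs_out / 2 = 384000 / 2 = 192000.0 Hz

fs_out = 384000 Hz; f_Nyquist = 192000.0 Hz


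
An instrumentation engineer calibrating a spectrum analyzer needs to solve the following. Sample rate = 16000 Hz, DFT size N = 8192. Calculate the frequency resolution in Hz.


DFT frequency resolution:
df = fs / N
   = 16000 / 8192
   = 1.9531 Hz

1.9531 Hz


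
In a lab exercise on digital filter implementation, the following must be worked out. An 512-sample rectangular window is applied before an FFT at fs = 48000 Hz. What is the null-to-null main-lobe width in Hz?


Main lobe width for a rectangular window:
Width = 2 * fs / N
      = 2 * 48000 / 512
      = 96000 / 512
      = 187.5 Hz

187.5 Hz


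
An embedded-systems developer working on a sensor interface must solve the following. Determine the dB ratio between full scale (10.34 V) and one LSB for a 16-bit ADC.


Dynamic range from full-scale to LSB:
V_min = V_max / 2^bits = 10.34 / 2^16
DR = 20 * log10(V_max / V_min)
   = 20 * log10(2^16)
   = 20 * 16 * log10(2)
   = 96.33 dB

96.33 dB


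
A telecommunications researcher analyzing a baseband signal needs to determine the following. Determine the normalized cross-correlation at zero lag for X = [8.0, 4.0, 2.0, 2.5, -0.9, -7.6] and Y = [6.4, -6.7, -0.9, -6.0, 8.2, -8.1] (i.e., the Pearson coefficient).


Pearson correlation coefficient (population):
r = cov(X,Y) / (std(X) * std(Y))
Mean X = 1.3333, Mean Y = -1.1833
Cov(X,Y) = 11.874444
Std(X) = 4.798495, Std(Y) = 6.417532
r = 0.3856

0.3856


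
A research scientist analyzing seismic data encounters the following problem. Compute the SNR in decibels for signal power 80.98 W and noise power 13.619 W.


SNR in decibels:
SNR = 10 * log10(Ps / Pn)
    = 10 * log10(80.98 / 13.619)
    = 10 * log10(5.9461)
    = 10 * 0.7742
    = 7.74 dB

7.74 dB


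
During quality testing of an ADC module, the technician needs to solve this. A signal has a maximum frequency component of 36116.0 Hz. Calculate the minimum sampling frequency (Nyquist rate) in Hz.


The Nyquist rate is twice the maximum frequency component.
fs_min = 2 * fmax
      = 2 * 36116.0
      = 72232.0 Hz

72232.0


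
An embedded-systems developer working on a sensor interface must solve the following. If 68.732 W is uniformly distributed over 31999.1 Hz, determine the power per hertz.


Power spectral density:
PSD = P / BW
    = 68.732 / 31999.1
    = 0.00214794 W/Hz

0.00214794 W/Hz


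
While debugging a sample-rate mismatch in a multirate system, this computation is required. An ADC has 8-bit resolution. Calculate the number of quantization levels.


Number of quantization levels = 2^N
= 2^8
= 256

256


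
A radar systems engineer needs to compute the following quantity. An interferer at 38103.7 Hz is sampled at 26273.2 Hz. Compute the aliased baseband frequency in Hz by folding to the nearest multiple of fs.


Compute the nearest integer multiple of fs to the signal:
n = round(38103.7 / 26273.2) = 1
f_alias = |38103.7 - 1 * 26273.2|
        = |38103.7 - 26273.2|
        = 11830.5 Hz

11830.5


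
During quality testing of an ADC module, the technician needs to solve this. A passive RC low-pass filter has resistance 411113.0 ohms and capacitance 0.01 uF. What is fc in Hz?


Cutoff frequency of a first-order RC filter:
fc = 1 / (2 * pi * R * C)
C = 0.01 uF = 1e-08 F
fc = 1 / (2 * pi * 411113.0 * 1e-08)
   = 1 / 0.025830991611905
   = 38.713187 Hz

38.713187 Hz


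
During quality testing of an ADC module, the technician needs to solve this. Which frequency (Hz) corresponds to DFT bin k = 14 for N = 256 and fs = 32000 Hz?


Frequency of DFT bin k:
f_k = k * fs / N
    = 14 * 32000 / 256
    = 448000 / 256
    = 1750.0 Hz

1750.0 Hz


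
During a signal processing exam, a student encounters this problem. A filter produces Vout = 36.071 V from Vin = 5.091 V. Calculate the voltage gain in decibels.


Voltage gain in dB:
G = 20 * log10(Vout / Vin)
  = 20 * log10(36.071 / 5.091)
  = 20 * log10(7.085248)
  = 20 * 0.850355
  = 17.01 dB

17.01 dB


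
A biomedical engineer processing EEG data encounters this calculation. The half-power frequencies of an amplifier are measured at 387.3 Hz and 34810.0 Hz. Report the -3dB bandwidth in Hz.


Bandwidth is the difference of -3dB frequencies:
BW = f_high - f_low
   = 34810.0 - 387.3
   = 34422.7 Hz

34422.7 Hz


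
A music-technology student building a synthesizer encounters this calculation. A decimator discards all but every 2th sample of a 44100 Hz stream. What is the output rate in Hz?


Decimation reduces the sample rate:
fs_out = fs_in / M
       = 44100 / 2
       = 22050.0 Hz

22050.0 Hz


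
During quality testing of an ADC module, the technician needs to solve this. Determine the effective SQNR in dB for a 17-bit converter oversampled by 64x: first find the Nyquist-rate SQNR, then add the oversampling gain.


Step 1 — baseline SQNR at Nyquist:
SQNR_base = 6.02*N + 1.76
          = 6.02*17 + 1.76
          = 104.1 dB

Step 2 — oversampling processing gain:
G = 10*log10(OSR) = 10*log10(64) = 18.06 dB

Step 3 — total:
SQNR_total = 104.1 + 18.06 = 122.16 dB

Base SQNR = 104.1 dB; oversampled SQNR = 122.16 dB


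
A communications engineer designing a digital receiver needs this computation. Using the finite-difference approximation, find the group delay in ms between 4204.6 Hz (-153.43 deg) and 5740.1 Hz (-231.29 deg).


Group delay from phase difference:
tau = -d(phi)/d(omega)
d(phi) = -77.86 deg = -1.358913 rad
d(omega) = 2*pi*(5740.1 - 4204.6) = 9647.831 rad/s
tau = -(-1.358913) / 9647.831
    = 0.1409 ms

0.1409 ms


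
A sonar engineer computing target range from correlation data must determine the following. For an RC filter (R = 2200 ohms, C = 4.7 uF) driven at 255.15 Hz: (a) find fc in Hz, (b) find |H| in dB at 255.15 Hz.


Step 1 — cutoff frequency:
fc = 1 / (2*pi*R*C)
C = 4.7 uF = 4.7e-06 F
fc = 1 / (2*pi*2200*4.7e-06)
   = 15.3922 Hz

Step 2 — magnitude at f = 255.15 Hz:
|H(f)| = 1 / sqrt(1 + (f/fc)^2)
f/fc = 255.15 / 15.3922 = 16.576578
|H| = 1 / sqrt(1 + 274.782938) = 0.0602166
|H|_dB = 20*log10(0.0602166) = -24.41 dB

fc = 15.3922 Hz; |H(255.15 Hz)| = -24.41 dB


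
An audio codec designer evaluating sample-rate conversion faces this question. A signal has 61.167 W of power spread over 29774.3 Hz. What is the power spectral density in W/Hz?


Power spectral density:
PSD = P / BW
    = 61.167 / 29774.3
    = 0.00205436 W/Hz

0.00205436 W/Hz


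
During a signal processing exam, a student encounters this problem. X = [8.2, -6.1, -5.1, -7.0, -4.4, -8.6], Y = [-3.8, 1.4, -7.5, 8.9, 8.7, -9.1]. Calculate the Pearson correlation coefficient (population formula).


Pearson correlation coefficient (population):
r = cov(X,Y) / (std(X) * std(Y))
Mean X = -3.8333, Mean Y = -0.2333
Cov(X,Y) = -4.856111
Std(X) = 5.546971, Std(Y) = 7.188339
r = -0.1218

-0.1218


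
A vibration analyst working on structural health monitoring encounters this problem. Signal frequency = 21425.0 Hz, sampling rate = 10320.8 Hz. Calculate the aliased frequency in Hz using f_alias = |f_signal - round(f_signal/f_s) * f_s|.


Compute the nearest integer multiple of fs to the signal:
n = round(21425.0 / 10320.8) = 2
f_alias = |21425.0 - 2 * 10320.8|
        = |21425.0 - 20641.6|
        = 783.4 Hz

783.4


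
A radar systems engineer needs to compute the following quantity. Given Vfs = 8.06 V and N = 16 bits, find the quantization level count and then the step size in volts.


Step 1 — number of quantization levels:
L = 2^N = 2^16 = 65536

Step 2 — LSB step size:
delta = Vfs / L
      = 8.06 / 65536
      = 0.00012299 V

Levels = 65536; step size = 0.00012299 V


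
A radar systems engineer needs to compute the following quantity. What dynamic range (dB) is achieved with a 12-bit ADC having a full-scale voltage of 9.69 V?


Dynamic range from full-scale to LSB:
V_min = V_max / 2^bits = 9.69 / 2^12
DR = 20 * log10(V_max / V_min)
   = 20 * log10(2^12)
   = 20 * 12 * log10(2)
   = 72.25 dB

72.25 dB


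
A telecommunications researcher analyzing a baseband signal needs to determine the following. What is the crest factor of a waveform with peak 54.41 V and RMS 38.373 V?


Crest factor is the ratio of peak to RMS:
CF = V_peak / V_rms
   = 54.41 / 38.373
   = 1.4179

1.4179


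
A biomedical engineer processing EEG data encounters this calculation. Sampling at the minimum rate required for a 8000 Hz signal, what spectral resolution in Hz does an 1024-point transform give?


Step 1 — Nyquist sampling rate:
fs = 2 * fmax = 2 * 8000 = 16000 Hz

Step 2 — DFT bin spacing:
df = fs / N = 16000 / 1024 = 15.625 Hz

15.625 Hz


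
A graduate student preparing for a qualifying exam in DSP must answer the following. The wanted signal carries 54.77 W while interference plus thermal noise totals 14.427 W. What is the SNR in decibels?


SNR in decibels:
SNR = 10 * log10(Ps / Pn)
    = 10 * log10(54.77 / 14.427)
    = 10 * log10(3.7964)
    = 10 * 0.5794
    = 5.79 dB

5.79 dB


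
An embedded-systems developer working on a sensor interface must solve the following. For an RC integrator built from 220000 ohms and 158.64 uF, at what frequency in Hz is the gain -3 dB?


Cutoff frequency of a first-order RC filter:
fc = 1 / (2 * pi * R * C)
C = 158.64 uF = 0.00015864 F
fc = 1 / (2 * pi * 220000 * 0.00015864)
   = 1 / 219.28819376881
   = 0.00456 Hz

0.00456 Hz


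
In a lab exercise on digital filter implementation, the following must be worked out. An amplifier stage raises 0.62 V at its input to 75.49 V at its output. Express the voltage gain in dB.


Voltage gain in dB:
G = 20 * log10(Vout / Vin)
  = 20 * log10(75.49 / 0.62)
  = 20 * log10(121.758065)
  = 20 * 2.085498
  = 41.71 dB

41.71 dB


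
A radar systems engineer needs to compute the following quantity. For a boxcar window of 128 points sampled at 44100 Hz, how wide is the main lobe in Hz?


Main lobe width for a rectangular window:
Width = 2 * fs / N
      = 2 * 44100 / 128
      = 88200 / 128
      = 689.062 Hz

689.062 Hz


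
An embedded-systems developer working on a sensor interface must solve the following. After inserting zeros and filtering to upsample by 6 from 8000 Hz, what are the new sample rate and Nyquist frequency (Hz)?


Step 1 — output sample rate after interpolation by L:
fs_out = L * fs_in = 6 * 8000 = 48000 Hz

Step 2 — Nyquist frequency of the output stream:
f_Nyq = fs_out / 2 = 48000 / 2 = 24000.0 Hz

fs_out = 48000 Hz; f_Nyquist = 24000.0 Hz


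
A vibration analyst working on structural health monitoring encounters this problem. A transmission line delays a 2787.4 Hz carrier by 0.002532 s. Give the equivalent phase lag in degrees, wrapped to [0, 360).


Phase shift from frequency and time delay:
phi = 360 * f * t_delay
    = 360 * 2787.4 * 0.002532
    = 2540.77 degrees
    mod 360 = 20.77 degrees

20.77 degrees


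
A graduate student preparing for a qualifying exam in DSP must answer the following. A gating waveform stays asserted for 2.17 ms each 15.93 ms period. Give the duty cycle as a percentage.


Duty cycle as a percentage:
DC = (t_on / T) * 100
   = (2.17 / 15.93) * 100
   = 0.136221 * 100
   = 13.62 %

13.62 %


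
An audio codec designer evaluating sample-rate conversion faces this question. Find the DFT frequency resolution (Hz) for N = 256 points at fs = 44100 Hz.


DFT frequency resolution:
df = fs / N
   = 44100 / 256
   = 172.2656 Hz

172.2656 Hz


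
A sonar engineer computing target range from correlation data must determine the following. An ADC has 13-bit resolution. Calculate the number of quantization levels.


Number of quantization levels = 2^N
= 2^13
= 8192

8192


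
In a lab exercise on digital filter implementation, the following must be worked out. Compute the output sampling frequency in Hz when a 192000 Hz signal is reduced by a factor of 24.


Decimation reduces the sample rate:
fs_out = fs_in / M
       = 192000 / 24
       = 8000.0 Hz

8000.0 Hz


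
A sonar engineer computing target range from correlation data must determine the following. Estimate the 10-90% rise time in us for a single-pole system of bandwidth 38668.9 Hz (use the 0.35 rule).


Rise time from bandwidth relationship:
tr = 0.35 / BW
   = 0.35 / 38668.9
   = 9.051201353e-06 s
   = 9.0512 us

9.0512 us


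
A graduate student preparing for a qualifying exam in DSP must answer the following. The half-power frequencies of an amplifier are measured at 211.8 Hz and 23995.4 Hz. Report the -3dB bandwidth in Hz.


Bandwidth is the difference of -3dB frequencies:
BW = f_high - f_low
   = 23995.4 - 211.8
   = 23783.6 Hz

23783.6 Hz


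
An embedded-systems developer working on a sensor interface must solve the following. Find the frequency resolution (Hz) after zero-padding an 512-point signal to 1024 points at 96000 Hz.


Frequency resolution after zero-padding:
N_padded = 512 * 2 = 1024
df = fs / N_padded
   = 96000 / 1024
   = 93.75 Hz

93.75 Hz


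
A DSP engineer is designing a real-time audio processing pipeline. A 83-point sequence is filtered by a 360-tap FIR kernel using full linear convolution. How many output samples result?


Linear convolution output length:
L = N + M - 1
  = 83 + 360 - 1
  = 442 samples

442


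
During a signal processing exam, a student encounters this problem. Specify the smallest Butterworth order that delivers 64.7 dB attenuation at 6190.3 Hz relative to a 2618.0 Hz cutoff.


Butterworth filter order formula:
n = log10(10^(A/10) - 1) / (2 * log10(f_stop/f_pass))
10^(64.7/10) - 1 = 2951208.2267
f_stop/f_pass = 6190.3 / 2618.0 = 2.3645
n = 8.6557 -> ceil = 9

9


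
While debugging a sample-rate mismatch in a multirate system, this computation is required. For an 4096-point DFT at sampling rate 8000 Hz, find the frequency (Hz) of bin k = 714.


Frequency of DFT bin k:
f_k = k * fs / N
    = 714 * 8000 / 4096
    = 5712000 / 4096
    = 1394.531 Hz

1394.531 Hz


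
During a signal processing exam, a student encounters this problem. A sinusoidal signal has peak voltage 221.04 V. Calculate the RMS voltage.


RMS voltage for a sinusoidal waveform:
V_rms = V_peak / sqrt(2)
      = 221.04 / 1.414214
      = 156.299 V

156.299 V


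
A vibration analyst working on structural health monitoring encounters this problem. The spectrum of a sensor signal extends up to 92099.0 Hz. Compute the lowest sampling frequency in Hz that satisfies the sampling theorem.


The Nyquist rate is twice the maximum frequency component.
fs_min = 2 * fmax
      = 2 * 92099.0
      = 184198.0 Hz

184198.0


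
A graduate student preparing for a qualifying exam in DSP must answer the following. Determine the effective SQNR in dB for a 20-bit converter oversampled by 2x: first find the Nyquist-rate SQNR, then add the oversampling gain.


Step 1 — baseline SQNR at Nyquist:
SQNR_base = 6.02*N + 1.76
          = 6.02*20 + 1.76
          = 122.16 dB

Step 2 — oversampling processing gain:
G = 10*log10(OSR) = 10*log10(2) = 3.01 dB

Step 3 — total:
SQNR_total = 122.16 + 3.01 = 125.17 dB

Base SQNR = 122.16 dB; oversampled SQNR = 125.17 dB


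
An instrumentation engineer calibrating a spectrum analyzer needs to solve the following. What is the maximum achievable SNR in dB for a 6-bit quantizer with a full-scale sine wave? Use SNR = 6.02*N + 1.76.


Theoretical SNR for a full-scale sinusoid:
SNR = 6.02 * N + 1.76
    = 6.02 * 6 + 1.76
    = 36.12 + 1.76
    = 37.88 dB

37.88 dB


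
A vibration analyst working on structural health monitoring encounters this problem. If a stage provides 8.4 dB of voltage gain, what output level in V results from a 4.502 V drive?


Output voltage from dB gain:
V_out = V_in * 10^(gain_dB / 20)
      = 4.502 * 10^(8.4 / 20)
      = 4.502 * 2.630268
      = 11.8415 V

11.8415 V


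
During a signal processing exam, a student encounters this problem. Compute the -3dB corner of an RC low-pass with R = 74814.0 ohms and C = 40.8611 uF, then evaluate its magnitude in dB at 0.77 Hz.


Step 1 — cutoff frequency:
fc = 1 / (2*pi*R*C)
C = 40.8611 uF = 4.08611e-05 F
fc = 1 / (2*pi*74814.0*4.08611e-05)
   = 0.0520628 Hz

Step 2 — magnitude at f = 0.77 Hz:
|H(f)| = 1 / sqrt(1 + (f/fc)^2)
f/fc = 0.77 / 0.0520628 = 14.789831
|H| = 1 / sqrt(1 + 218.739101) = 0.06746
|H|_dB = 20*log10(0.06746) = -23.42 dB

fc = 0.0520628 Hz; |H(0.77 Hz)| = -23.42 dB


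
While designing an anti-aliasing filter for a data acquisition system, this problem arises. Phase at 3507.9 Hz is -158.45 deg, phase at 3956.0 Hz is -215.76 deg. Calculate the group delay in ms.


Group delay from phase difference:
tau = -d(phi)/d(omega)
d(phi) = -57.31 deg = -1.000248 rad
d(omega) = 2*pi*(3956.0 - 3507.9) = 2815.4953 rad/s
tau = -(-1.000248) / 2815.4953
    = 0.3553 ms

0.3553 ms


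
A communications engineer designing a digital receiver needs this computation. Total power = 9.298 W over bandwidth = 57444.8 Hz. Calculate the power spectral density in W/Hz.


Power spectral density:
PSD = P / BW
    = 9.298 / 57444.8
    = 0.00016186 W/Hz

0.00016186 W/Hz


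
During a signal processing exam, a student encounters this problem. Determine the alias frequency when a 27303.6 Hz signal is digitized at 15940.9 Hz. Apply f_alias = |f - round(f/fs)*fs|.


Compute the nearest integer multiple of fs to the signal:
n = round(27303.6 / 15940.9) = 2
f_alias = |27303.6 - 2 * 15940.9|
        = |27303.6 - 31881.8|
        = 4578.2 Hz

4578.2


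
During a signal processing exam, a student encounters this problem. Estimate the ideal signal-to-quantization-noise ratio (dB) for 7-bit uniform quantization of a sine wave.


Theoretical SNR for a full-scale sinusoid:
SNR = 6.02 * N + 1.76
    = 6.02 * 7 + 1.76
    = 42.14 + 1.76
    = 43.9 dB

43.9 dB


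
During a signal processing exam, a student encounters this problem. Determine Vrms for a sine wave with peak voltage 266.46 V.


RMS voltage for a sinusoidal waveform:
V_rms = V_peak / sqrt(2)
      = 266.46 / 1.414214
      = 188.416 V

188.416 V


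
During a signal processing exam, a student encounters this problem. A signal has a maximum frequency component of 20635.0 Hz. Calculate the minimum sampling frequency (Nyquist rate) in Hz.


The Nyquist rate is twice the maximum frequency component.
fs_min = 2 * fmax
      = 2 * 20635.0
      = 41270.0 Hz

41270.0


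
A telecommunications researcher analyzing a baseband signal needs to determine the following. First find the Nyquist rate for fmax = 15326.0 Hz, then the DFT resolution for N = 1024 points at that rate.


Step 1 — Nyquist sampling rate:
fs = 2 * fmax = 2 * 15326.0 = 30652.0 Hz

Step 2 — DFT bin spacing:
df = fs / N = 30652.0 / 1024 = 29.9336 Hz

29.9336 Hz


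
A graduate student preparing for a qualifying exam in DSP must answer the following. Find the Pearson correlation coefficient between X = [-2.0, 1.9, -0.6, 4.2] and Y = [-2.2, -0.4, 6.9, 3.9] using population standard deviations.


Pearson correlation coefficient (population):
r = cov(X,Y) / (std(X) * std(Y))
Mean X = 0.875, Mean Y = 2.05
Cov(X,Y) = 2.17625
Std(X) = 2.37421, Std(Y) = 3.571064
r = 0.2567

0.2567


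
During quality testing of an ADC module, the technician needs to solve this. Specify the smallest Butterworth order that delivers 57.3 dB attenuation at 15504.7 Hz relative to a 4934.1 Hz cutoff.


Butterworth filter order formula:
n = log10(10^(A/10) - 1) / (2 * log10(f_stop/f_pass))
10^(57.3/10) - 1 = 537030.7964
f_stop/f_pass = 15504.7 / 4934.1 = 3.1424
n = 5.7616 -> ceil = 6

6


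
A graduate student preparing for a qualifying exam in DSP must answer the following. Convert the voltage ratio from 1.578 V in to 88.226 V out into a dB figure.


Voltage gain in dB:
G = 20 * log10(Vout / Vin)
  = 20 * log10(88.226 / 1.578)
  = 20 * log10(55.910013)
  = 20 * 1.74749
  = 34.95 dB

34.95 dB


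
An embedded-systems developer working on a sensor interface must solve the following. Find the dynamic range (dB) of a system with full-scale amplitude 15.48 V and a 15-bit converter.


Dynamic range from full-scale to LSB:
V_min = V_max / 2^bits = 15.48 / 2^15
DR = 20 * log10(V_max / V_min)
   = 20 * log10(2^15)
   = 20 * 15 * log10(2)
   = 90.31 dB

90.31 dB


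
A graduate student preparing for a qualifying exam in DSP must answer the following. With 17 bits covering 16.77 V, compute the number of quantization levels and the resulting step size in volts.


Step 1 — number of quantization levels:
L = 2^N = 2^17 = 131072

Step 2 — LSB step size:
delta = Vfs / L
      = 16.77 / 131072
      = 0.00012794 V

Levels = 131072; step size = 0.00012794 V


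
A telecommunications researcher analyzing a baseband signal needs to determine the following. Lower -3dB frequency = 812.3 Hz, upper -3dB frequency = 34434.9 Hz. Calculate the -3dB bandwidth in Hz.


Bandwidth is the difference of -3dB frequencies:
BW = f_high - f_low
   = 34434.9 - 812.3
   = 33622.6 Hz

33622.6 Hz


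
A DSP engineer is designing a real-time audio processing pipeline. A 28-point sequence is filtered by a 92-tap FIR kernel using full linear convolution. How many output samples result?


Linear convolution output length:
L = N + M - 1
  = 28 + 92 - 1
  = 119 samples

119


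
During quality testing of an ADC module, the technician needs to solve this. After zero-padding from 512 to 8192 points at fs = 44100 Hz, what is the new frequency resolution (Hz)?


Frequency resolution after zero-padding:
N_padded = 512 * 16 = 8192
df = fs / N_padded
   = 44100 / 8192
   = 5.3833 Hz

5.3833 Hz


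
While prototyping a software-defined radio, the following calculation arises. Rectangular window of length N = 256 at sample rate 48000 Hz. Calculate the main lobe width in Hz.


Main lobe width for a rectangular window:
Width = 2 * fs / N
      = 2 * 48000 / 256
      = 96000 / 256
      = 375.0 Hz

375.0 Hz


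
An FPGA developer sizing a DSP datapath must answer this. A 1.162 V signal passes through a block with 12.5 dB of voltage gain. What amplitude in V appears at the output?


Output voltage from dB gain:
V_out = V_in * 10^(gain_dB / 20)
      = 1.162 * 10^(12.5 / 20)
      = 1.162 * 4.216965
      = 4.9001 V

4.9001 V


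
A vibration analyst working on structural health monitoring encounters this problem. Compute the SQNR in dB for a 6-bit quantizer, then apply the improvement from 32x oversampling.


Step 1 — baseline SQNR at Nyquist:
SQNR_base = 6.02*N + 1.76
          = 6.02*6 + 1.76
          = 37.88 dB

Step 2 — oversampling processing gain:
G = 10*log10(OSR) = 10*log10(32) = 15.05 dB

Step 3 — total:
SQNR_total = 37.88 + 15.05 = 52.93 dB

Base SQNR = 37.88 dB; oversampled SQNR = 52.93 dB


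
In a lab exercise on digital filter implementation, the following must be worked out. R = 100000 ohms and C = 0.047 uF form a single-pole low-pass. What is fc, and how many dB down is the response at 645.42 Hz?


Step 1 — cutoff frequency:
fc = 1 / (2*pi*R*C)
C = 0.047 uF = 4.7e-08 F
fc = 1 / (2*pi*100000*4.7e-08)
   = 33.8628 Hz

Step 2 — magnitude at f = 645.42 Hz:
|H(f)| = 1 / sqrt(1 + (f/fc)^2)
f/fc = 645.42 / 33.8628 = 19.059853
|H| = 1 / sqrt(1 + 363.277996) = 0.0523942
|H|_dB = 20*log10(0.0523942) = -25.61 dB

fc = 33.8628 Hz; |H(645.42 Hz)| = -25.61 dB


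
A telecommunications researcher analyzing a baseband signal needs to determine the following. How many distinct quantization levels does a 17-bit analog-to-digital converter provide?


Number of quantization levels = 2^N
= 2^17
= 131072

131072


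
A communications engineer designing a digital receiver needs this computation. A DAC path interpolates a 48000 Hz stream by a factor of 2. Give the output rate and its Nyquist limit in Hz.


Step 1 — output sample rate after interpolation by L:
fs_out = L * fs_in = 2 * 48000 = 96000 Hz

Step 2 — Nyquist frequency of the output stream:
f_Nyq = fs_out / 2 = 96000 / 2 = 48000.0 Hz

fs_out = 96000 Hz; f_Nyquist = 48000.0 Hz


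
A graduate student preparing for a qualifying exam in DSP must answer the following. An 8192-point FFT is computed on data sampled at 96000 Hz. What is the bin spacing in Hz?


DFT frequency resolution:
df = fs / N
   = 96000 / 8192
   = 11.7188 Hz

11.7188 Hz


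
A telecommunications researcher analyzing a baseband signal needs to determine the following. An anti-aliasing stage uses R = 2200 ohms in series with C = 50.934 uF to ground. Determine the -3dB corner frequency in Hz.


Cutoff frequency of a first-order RC filter:
fc = 1 / (2 * pi * R * C)
C = 50.934 uF = 5.0934e-05 F
fc = 1 / (2 * pi * 2200 * 5.0934e-05)
   = 1 / 0.70406107295895
   = 1.420331 Hz

1.420331 Hz


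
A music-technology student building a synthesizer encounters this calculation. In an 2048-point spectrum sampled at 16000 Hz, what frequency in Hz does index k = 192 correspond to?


Frequency of DFT bin k:
f_k = k * fs / N
    = 192 * 16000 / 2048
    = 3072000 / 2048
    = 1500.0 Hz

1500.0 Hz


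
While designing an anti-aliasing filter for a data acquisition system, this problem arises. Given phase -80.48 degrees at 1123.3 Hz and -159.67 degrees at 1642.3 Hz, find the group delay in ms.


Group delay from phase difference:
tau = -d(phi)/d(omega)
d(phi) = -79.19 deg = -1.382126 rad
d(omega) = 2*pi*(1642.3 - 1123.3) = 3260.9732 rad/s
tau = -(-1.382126) / 3260.9732
    = 0.4238 ms

0.4238 ms


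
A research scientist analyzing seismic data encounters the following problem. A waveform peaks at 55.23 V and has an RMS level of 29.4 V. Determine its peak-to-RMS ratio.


Crest factor is the ratio of peak to RMS:
CF = V_peak / V_rms
   = 55.23 / 29.4
   = 1.8786

1.8786


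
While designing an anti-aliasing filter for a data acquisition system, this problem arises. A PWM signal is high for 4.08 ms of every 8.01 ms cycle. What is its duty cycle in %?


Duty cycle as a percentage:
DC = (t_on / T) * 100
   = (4.08 / 8.01) * 100
   = 0.509363 * 100
   = 50.94 %

50.94 %


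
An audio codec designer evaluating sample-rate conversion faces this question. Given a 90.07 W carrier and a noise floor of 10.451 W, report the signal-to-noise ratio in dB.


SNR in decibels:
SNR = 10 * log10(Ps / Pn)
    = 10 * log10(90.07 / 10.451)
    = 10 * log10(8.6183)
    = 10 * 0.9354
    = 9.35 dB

9.35 dB


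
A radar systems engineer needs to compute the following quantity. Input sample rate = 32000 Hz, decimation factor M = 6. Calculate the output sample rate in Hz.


Decimation reduces the sample rate:
fs_out = fs_in / M
       = 32000 / 6
       = 5333.3333 Hz

5333.3333 Hz


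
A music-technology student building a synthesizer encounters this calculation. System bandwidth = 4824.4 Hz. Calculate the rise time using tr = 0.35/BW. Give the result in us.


Rise time from bandwidth relationship:
tr = 0.35 / BW
   = 0.35 / 4824.4
   = 7.25478816e-05 s
   = 72.5479 us

72.5479 us


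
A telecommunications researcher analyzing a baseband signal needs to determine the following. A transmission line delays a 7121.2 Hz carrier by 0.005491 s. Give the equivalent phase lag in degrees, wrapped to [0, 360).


Phase shift from frequency and time delay:
phi = 360 * f * t_delay
    = 360 * 7121.2 * 0.005491
    = 14076.9 degrees
    mod 360 = 36.9 degrees

36.9 degrees


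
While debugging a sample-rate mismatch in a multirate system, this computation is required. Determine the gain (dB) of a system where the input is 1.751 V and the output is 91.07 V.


Voltage gain in dB:
G = 20 * log10(Vout / Vin)
  = 20 * log10(91.07 / 1.751)
  = 20 * log10(52.01028)
  = 20 * 1.716089
  = 34.32 dB

34.32 dB


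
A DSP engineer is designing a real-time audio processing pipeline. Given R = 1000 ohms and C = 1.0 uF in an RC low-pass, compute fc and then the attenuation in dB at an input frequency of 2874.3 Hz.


Step 1 — cutoff frequency:
fc = 1 / (2*pi*R*C)
C = 1.0 uF = 1e-06 F
fc = 1 / (2*pi*1000*1e-06)
   = 159.155 Hz

Step 2 — magnitude at f = 2874.3 Hz:
|H(f)| = 1 / sqrt(1 + (f/fc)^2)
f/fc = 2874.3 / 159.155 = 18.059753
|H| = 1 / sqrt(1 + 326.154678) = 0.0552871
|H|_dB = 20*log10(0.0552871) = -25.15 dB

fc = 159.155 Hz; |H(2874.3 Hz)| = -25.15 dB


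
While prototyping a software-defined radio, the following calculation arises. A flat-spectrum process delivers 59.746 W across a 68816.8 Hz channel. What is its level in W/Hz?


Power spectral density:
PSD = P / BW
    = 59.746 / 68816.8
    = 0.00086819 W/Hz

0.00086819 W/Hz


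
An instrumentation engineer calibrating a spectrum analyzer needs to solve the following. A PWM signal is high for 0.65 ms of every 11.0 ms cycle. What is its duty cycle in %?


Duty cycle as a percentage:
DC = (t_on / T) * 100
   = (0.65 / 11.0) * 100
   = 0.059091 * 100
   = 5.91 %

5.91 %


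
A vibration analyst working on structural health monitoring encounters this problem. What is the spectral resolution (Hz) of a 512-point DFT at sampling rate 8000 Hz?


DFT frequency resolution:
df = fs / N
   = 8000 / 512
   = 15.625 Hz

15.625 Hz


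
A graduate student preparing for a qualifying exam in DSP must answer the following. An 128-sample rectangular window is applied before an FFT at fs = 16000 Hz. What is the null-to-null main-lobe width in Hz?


Main lobe width for a rectangular window:
Width = 2 * fs / N
      = 2 * 16000 / 128
      = 32000 / 128
      = 250.0 Hz

250.0 Hz


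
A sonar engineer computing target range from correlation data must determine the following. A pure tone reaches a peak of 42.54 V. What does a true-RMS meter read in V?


RMS voltage for a sinusoidal waveform:
V_rms = V_peak / sqrt(2)
      = 42.54 / 1.414214
      = 30.08 V

30.08 V


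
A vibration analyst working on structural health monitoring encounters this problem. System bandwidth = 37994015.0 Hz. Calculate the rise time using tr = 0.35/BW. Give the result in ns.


Rise time from bandwidth relationship:
tr = 0.35 / BW
   = 0.35 / 37994015.0
   = 9.211977202e-09 s
   = 9.212 ns

9.212 ns


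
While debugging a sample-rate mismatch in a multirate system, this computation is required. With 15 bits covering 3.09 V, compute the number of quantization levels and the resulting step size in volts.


Step 1 — number of quantization levels:
L = 2^N = 2^15 = 32768

Step 2 — LSB step size:
delta = Vfs / L
      = 3.09 / 32768
      = 9.43e-05 V

Levels = 32768; step size = 9.43e-05 V


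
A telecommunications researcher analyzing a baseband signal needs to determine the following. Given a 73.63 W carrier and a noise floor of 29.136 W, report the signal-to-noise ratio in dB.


SNR in decibels:
SNR = 10 * log10(Ps / Pn)
    = 10 * log10(73.63 / 29.136)
    = 10 * log10(2.5271)
    = 10 * 0.4026
    = 4.03 dB

4.03 dB


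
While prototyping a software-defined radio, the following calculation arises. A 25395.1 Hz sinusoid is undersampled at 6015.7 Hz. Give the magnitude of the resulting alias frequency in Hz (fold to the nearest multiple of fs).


Compute the nearest integer multiple of fs to the signal:
n = round(25395.1 / 6015.7) = 4
f_alias = |25395.1 - 4 * 6015.7|
        = |25395.1 - 24062.8|
        = 1332.3 Hz

1332.3


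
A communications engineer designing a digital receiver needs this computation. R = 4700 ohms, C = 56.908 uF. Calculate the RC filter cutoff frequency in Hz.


Cutoff frequency of a first-order RC filter:
fc = 1 / (2 * pi * R * C)
C = 56.908 uF = 5.6908e-05 F
fc = 1 / (2 * pi * 4700 * 5.6908e-05)
   = 1 / 1.6805484944666
   = 0.595044 Hz

0.595044 Hz


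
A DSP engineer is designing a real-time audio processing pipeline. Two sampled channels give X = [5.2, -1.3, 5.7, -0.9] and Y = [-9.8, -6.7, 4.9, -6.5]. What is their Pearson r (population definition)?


Pearson correlation coefficient (population):
r = cov(X,Y) / (std(X) * std(Y))
Mean X = 2.175, Mean Y = -4.525
Cov(X,Y) = 7.724375
Std(X) = 3.282815, Std(Y) = 5.596595
r = 0.4204

0.4204


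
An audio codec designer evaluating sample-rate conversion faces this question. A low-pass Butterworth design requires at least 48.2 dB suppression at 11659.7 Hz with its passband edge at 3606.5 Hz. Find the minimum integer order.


Butterworth filter order formula:
n = log10(10^(A/10) - 1) / (2 * log10(f_stop/f_pass))
10^(48.2/10) - 1 = 66068.3448
f_stop/f_pass = 11659.7 / 3606.5 = 3.233
n = 4.7292 -> ceil = 5

5


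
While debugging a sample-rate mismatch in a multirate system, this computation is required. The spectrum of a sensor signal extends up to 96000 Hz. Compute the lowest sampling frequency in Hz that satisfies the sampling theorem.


The Nyquist rate is twice the maximum frequency component.
fs_min = 2 * fmax
      = 2 * 96000
      = 192000 Hz

192000


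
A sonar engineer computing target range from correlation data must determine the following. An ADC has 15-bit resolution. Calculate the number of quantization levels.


Number of quantization levels = 2^N
= 2^15
= 32768

32768


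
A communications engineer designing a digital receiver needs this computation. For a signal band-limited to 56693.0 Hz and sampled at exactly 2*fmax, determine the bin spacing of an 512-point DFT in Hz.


Step 1 — Nyquist sampling rate:
fs = 2 * fmax = 2 * 56693.0 = 113386.0 Hz

Step 2 — DFT bin spacing:
df = fs / N = 113386.0 / 512 = 221.457 Hz

221.457 Hz


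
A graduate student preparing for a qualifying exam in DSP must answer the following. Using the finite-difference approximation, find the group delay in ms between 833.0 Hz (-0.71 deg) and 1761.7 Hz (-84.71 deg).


Group delay from phase difference:
tau = -d(phi)/d(omega)
d(phi) = -84.0 deg = -1.466077 rad
d(omega) = 2*pi*(1761.7 - 833.0) = 5835.1942 rad/s
tau = -(-1.466077) / 5835.1942
    = 0.2512 ms

0.2512 ms
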